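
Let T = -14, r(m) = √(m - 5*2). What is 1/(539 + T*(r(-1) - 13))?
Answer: 103/74571 + 2*I*√11/74571 ≈ 0.0013812 + 8.8952e-5*I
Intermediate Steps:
r(m) = √(-10 + m) (r(m) = √(m - 10) = √(-10 + m))
1/(539 + T*(r(-1) - 13)) = 1/(539 - 14*(√(-10 - 1) - 13)) = 1/(539 - 14*(√(-11) - 13)) = 1/(539 - 14*(I*√11 - 13)) = 1/(539 - 14*(-13 + I*√11)) = 1/(539 + (182 - 14*I*√11)) = 1/(721 - 14*I*√11)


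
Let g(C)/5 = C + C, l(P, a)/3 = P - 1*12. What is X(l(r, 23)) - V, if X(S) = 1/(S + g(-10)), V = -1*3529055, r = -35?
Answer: 850502254/241 ≈ 3.5291e+6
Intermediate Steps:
l(P, a) = -36 + 3*P (l(P, a) = 3*(P - 1*12) = 3*(P - 12) = 3*(-12 + P) = -36 + 3*P)
g(C) = 10*C (g(C) = 5*(C + C) = 5*(2*C) = 10*C)
V = -3529055
X(S) = 1/(-100 + S) (X(S) = 1/(S + 10*(-10)) = 1/(S - 100) = 1/(-100 + S))
X(l(r, 23)) - V = 1/(-100 + (-36 + 3*(-35))) - 1*(-3529055) = 1/(-100 + (-36 - 105)) + 3529055 = 1/(-100 - 141) + 3529055 = 1/(-241) + 3529055 = -1/241 + 3529055 = 850502254/241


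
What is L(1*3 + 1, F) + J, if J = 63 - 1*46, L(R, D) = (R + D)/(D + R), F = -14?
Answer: 18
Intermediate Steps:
L(R, D) = 1 (L(R, D) = (D + R)/(D + R) = 1)
J = 17 (J = 63 - 46 = 17)
L(1*3 + 1, F) + J = 1 + 17 = 18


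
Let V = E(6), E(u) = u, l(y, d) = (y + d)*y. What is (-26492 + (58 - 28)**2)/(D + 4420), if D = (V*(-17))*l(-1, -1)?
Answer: -3199/527 ≈ -6.0702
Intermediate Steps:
l(y, d) = y*(d + y) (l(y, d) = (d + y)*y = y*(d + y))
V = 6
D = -204 (D = (6*(-17))*(-(-1 - 1)) = -(-102)*(-2) = -102*2 = -204)
(-26492 + (58 - 28)**2)/(D + 4420) = (-26492 + (58 - 28)**2)/(-204 + 4420) = (-26492 + 30**2)/4216 = (-26492 + 900)*(1/4216) = -25592*1/4216 = -3199/527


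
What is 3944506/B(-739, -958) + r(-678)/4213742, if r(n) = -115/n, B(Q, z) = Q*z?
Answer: 5634563314600043/1011294363479556 ≈ 5.5716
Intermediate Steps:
3944506/B(-739, -958) + r(-678)/4213742 = 3944506/((-739*(-958))) - 115/(-678)/4213742 = 3944506/707962 - 115*(-1/678)*(1/4213742) = 3944506*(1/707962) + (115/678)*(1/4213742) = 1972253/353981 + 115/2856917076 = 5634563314600043/1011294363479556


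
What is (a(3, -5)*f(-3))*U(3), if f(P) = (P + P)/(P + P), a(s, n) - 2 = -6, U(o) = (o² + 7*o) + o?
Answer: -132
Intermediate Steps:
U(o) = o² + 8*o
a(s, n) = -4 (a(s, n) = 2 - 6 = -4)
f(P) = 1 (f(P) = (2*P)/((2*P)) = (2*P)*(1/(2*P)) = 1)
(a(3, -5)*f(-3))*U(3) = (-4*1)*(3*(8 + 3)) = -12*11 = -4*33 = -132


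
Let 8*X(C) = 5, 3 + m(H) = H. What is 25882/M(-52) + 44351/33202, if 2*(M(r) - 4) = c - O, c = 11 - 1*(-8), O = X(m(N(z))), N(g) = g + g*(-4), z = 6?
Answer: 13758704685/7005622 ≈ 1964.0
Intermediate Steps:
N(g) = -3*g (N(g) = g - 4*g = -3*g)
m(H) = -3 + H
X(C) = 5/8 (X(C) = (⅛)*5 = 5/8)
O = 5/8 ≈ 0.62500
c = 19 (c = 11 + 8 = 19)
M(r) = 211/16 (M(r) = 4 + (19 - 1*5/8)/2 = 4 + (19 - 5/8)/2 = 4 + (½)*(147/8) = 4 + 147/16 = 211/16)
25882/M(-52) + 44351/33202 = 25882/(211/16) + 44351/33202 = 25882*(16/211) + 44351*(1/33202) = 414112/211 + 44351/33202 = 13758704685/7005622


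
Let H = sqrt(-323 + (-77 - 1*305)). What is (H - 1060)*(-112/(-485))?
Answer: -23744/97 + 112*I*sqrt(705)/485 ≈ -244.78 + 6.1316*I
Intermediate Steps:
H = I*sqrt(705) (H = sqrt(-323 + (-77 - 305)) = sqrt(-323 - 382) = sqrt(-705) = I*sqrt(705) ≈ 26.552*I)
(H - 1060)*(-112/(-485)) = (I*sqrt(705) - 1060)*(-112/(-485)) = (-1060 + I*sqrt(705))*(-112*(-1/485)) = (-1060 + I*sqrt(705))*(112/485) = -23744/97 + 112*I*sqrt(705)/485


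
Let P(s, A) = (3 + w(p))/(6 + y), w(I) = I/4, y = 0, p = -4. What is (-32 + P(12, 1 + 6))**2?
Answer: 9025/9 ≈ 1002.8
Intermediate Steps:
w(I) = I/4 (w(I) = I*(1/4) = I/4)
P(s, A) = 1/3 (P(s, A) = (3 + (1/4)*(-4))/(6 + 0) = (3 - 1)/6 = 2*(1/6) = 1/3)
(-32 + P(12, 1 + 6))**2 = (-32 + 1/3)**2 = (-95/3)**2 = 9025/9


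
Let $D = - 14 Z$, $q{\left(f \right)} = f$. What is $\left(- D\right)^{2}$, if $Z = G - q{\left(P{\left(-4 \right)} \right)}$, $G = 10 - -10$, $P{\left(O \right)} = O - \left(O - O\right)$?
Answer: $112896$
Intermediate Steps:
$P{\left(O \right)} = O$ ($P{\left(O \right)} = O - 0 = O + 0 = O$)
$G = 20$ ($G = 10 + 10 = 20$)
$Z = 24$ ($Z = 20 - -4 = 20 + 4 = 24$)
$D = -336$ ($D = \left(-14\right) 24 = -336$)
$\left(- D\right)^{2} = \left(\left(-1\right) \left(-336\right)\right)^{2} = 336^{2} = 112896$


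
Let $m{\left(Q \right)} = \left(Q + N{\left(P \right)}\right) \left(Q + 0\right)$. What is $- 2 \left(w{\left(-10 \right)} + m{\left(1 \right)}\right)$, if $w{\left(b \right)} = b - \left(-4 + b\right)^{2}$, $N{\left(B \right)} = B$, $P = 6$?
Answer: $398$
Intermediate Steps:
$m{\left(Q \right)} = Q \left(6 + Q\right)$ ($m{\left(Q \right)} = \left(Q + 6\right) \left(Q + 0\right) = \left(6 + Q\right) Q = Q \left(6 + Q\right)$)
$- 2 \left(w{\left(-10 \right)} + m{\left(1 \right)}\right) = - 2 \left(\left(-10 - \left(-4 - 10\right)^{2}\right) + 1 \left(6 + 1\right)\right) = - 2 \left(\left(-10 - \left(-14\right)^{2}\right) + 1 \cdot 7\right) = - 2 \left(\left(-10 - 196\right) + 7\right) = - 2 \left(-206 + 7\right) = \left(-2\right) \left(-199\right) = 398$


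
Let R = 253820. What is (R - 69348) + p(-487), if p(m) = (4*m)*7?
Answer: 170836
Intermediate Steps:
p(m) = 28*m
(R - 69348) + p(-487) = (253820 - 69348) + 28*(-487) = 184472 - 13636 = 170836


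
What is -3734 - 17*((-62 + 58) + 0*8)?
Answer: -3666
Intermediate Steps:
-3734 - 17*((-62 + 58) + 0*8) = -3734 - 17*(-4 + 0) = -3734 - 17*(-4) = -3734 + 68 = -3666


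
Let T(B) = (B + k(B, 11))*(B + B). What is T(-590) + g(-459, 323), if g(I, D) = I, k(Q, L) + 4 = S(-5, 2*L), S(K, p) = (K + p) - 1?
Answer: 681581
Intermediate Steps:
S(K, p) = -1 + K + p
k(Q, L) = -10 + 2*L (k(Q, L) = -4 + (-1 - 5 + 2*L) = -4 + (-6 + 2*L) = -10 + 2*L)
T(B) = 2*B*(12 + B) (T(B) = (B + (-10 + 2*11))*(B + B) = (B + (-10 + 22))*(2*B) = (B + 12)*(2*B) = (12 + B)*(2*B) = 2*B*(12 + B))
T(-590) + g(-459, 323) = 2*(-590)*(12 - 590) - 459 = 2*(-590)*(-578) - 459 = 682040 - 459 = 681581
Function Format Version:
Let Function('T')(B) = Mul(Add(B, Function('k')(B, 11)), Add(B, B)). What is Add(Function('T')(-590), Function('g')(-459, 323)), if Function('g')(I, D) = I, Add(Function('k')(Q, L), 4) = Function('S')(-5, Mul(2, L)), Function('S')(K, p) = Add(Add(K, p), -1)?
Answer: 681581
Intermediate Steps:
Function('S')(K, p) = Add(-1, K, p)
Function('k')(Q, L) = Add(-10, Mul(2, L)) (Function('k')(Q, L) = Add(-4, Add(-1, -5, Mul(2, L))) = Add(-4, Add(-6, Mul(2, L))) = Add(-10, Mul(2, L)))
Function('T')(B) = Mul(2, B, Add(12, B)) (Function('T')(B) = Mul(Add(B, Add(-10, Mul(2, 11))), Add(B, B)) = Mul(Add(B, Add(-10, 22)), Mul(2, B)) = Mul(Add(B, 12), Mul(2, B)) = Mul(Add(12, B), Mul(2, B)) = Mul(2, B, Add(12, B)))
Add(Function('T')(-590), Function('g')(-459, 323)) = Add(Mul(2, -590, Add(12, -590)), -459) = Add(Mul(2, -590, -578), -459) = Add(682040, -459) = 681581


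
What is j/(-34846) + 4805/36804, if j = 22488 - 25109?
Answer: 131949157/641236092 ≈ 0.20577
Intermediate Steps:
j = -2621
j/(-34846) + 4805/36804 = -2621/(-34846) + 4805/36804 = -2621*(-1/34846) + 4805*(1/36804) = 2621/34846 + 4805/36804 = 131949157/641236092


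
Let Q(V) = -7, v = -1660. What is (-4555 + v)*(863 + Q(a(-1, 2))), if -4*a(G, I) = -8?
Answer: -5320040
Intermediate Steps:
a(G, I) = 2 (a(G, I) = -1/4*(-8) = 2)
(-4555 + v)*(863 + Q(a(-1, 2))) = (-4555 - 1660)*(863 - 7) = -6215*856 = -5320040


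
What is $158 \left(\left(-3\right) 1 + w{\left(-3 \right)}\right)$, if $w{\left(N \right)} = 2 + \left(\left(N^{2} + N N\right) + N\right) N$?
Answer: $-7268$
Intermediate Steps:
$w{\left(N \right)} = 2 + N \left(N + 2 N^{2}\right)$ ($w{\left(N \right)} = 2 + \left(\left(N^{2} + N^{2}\right) + N\right) N = 2 + \left(2 N^{2} + N\right) N = 2 + \left(N + 2 N^{2}\right) N = 2 + N \left(N + 2 N^{2}\right)$)
$158 \left(\left(-3\right) 1 + w{\left(-3 \right)}\right) = 158 \left(\left(-3\right) 1 + \left(2 + \left(-3\right)^{2} + 2 \left(-3\right)^{3}\right)\right) = 158 \left(-3 + \left(2 + 9 + 2 \left(-27\right)\right)\right) = 158 \left(-3 + \left(2 + 9 - 54\right)\right) = 158 \left(-3 - 43\right) = 158 \left(-46\right) = -7268$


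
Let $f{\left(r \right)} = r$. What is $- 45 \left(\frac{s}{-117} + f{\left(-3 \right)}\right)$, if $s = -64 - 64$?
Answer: $\frac{1115}{13} \approx 85.769$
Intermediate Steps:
$s = -128$
$- 45 \left(\frac{s}{-117} + f{\left(-3 \right)}\right) = - 45 \left(- \frac{128}{-117} - 3\right) = - 45 \left(\left(-128\right) \left(- \frac{1}{117}\right) - 3\right) = - 45 \left(\frac{128}{117} - 3\right) = \left(-45\right) \left(- \frac{223}{117}\right) = \frac{1115}{13}$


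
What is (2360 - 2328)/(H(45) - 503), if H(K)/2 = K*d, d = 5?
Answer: -32/53 ≈ -0.60377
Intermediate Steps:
H(K) = 10*K (H(K) = 2*(K*5) = 2*(5*K) = 10*K)
(2360 - 2328)/(H(45) - 503) = (2360 - 2328)/(10*45 - 503) = 32/(450 - 503) = 32/(-53) = 32*(-1/53) = -32/53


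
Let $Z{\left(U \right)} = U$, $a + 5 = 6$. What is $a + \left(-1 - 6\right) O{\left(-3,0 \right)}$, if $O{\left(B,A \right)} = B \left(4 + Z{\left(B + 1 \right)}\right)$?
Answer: $43$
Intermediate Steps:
$a = 1$ ($a = -5 + 6 = 1$)
$O{\left(B,A \right)} = B \left(5 + B\right)$ ($O{\left(B,A \right)} = B \left(4 + \left(B + 1\right)\right) = B \left(4 + \left(1 + B\right)\right) = B \left(5 + B\right)$)
$a + \left(-1 - 6\right) O{\left(-3,0 \right)} = 1 + \left(-1 - 6\right) \left(- 3 \left(5 - 3\right)\right) = 1 + \left(-1 - 6\right) \left(\left(-3\right) 2\right) = 1 - -42 = 1 + 42 = 43$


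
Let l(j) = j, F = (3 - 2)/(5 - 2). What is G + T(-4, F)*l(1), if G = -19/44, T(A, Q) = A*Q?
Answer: -233/132 ≈ -1.7652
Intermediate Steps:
F = 1/3 ≈ 0.33333
G = -19/44 (G = -19*1/44 = -19/44 ≈ -0.43182)
G + T(-4, F)*l(1) = -19/44 - 4*1/3*1 = -19/44 - 4/3*1 = -19/44 - 4/3 = -233/132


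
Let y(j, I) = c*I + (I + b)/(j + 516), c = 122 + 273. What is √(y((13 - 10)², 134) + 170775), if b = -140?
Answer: √274038611/35 ≈ 472.97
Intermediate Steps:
c = 395
y(j, I) = 395*I + (-140 + I)/(516 + j) (y(j, I) = 395*I + (I - 140)/(j + 516) = 395*I + (-140 + I)/(516 + j))
√(y((13 - 10)², 134) + 170775) = √((-140 + 203821*134 + 395*134*(13 - 10)²)/(516 + (13 - 10)²) + 170775) = √((-140 + 27312014 + 395*134*3²)/(516 + 3²) + 170775) = √((-140 + 27312014 + 395*134*9)/(516 + 9) + 170775) = √((-140 + 27312014 + 476370)/525 + 170775) = √((1/525)*27788244 + 170775) = √(9262748/175 + 170775) = √(39148373/175) = √274038611/35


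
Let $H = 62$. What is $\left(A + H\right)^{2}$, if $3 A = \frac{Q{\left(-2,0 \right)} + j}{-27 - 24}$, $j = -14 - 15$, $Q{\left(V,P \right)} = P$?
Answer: $\frac{90535225}{23409} \approx 3867.5$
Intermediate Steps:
$j = -29$ ($j = -14 - 15 = -29$)
$A = \frac{29}{153}$ ($A = \frac{\left(0 - 29\right) \frac{1}{-27 - 24}}{3} = \frac{\left(-29\right) \frac{1}{-51}}{3} = \frac{\left(-29\right) \left(- \frac{1}{51}\right)}{3} = \frac{1}{3} \cdot \frac{29}{51} = \frac{29}{153} \approx 0.18954$)
$\left(A + H\right)^{2} = \left(\frac{29}{153} + 62\right)^{2} = \left(\frac{9515}{153}\right)^{2} = \frac{90535225}{23409}$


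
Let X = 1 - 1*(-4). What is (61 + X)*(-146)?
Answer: -9636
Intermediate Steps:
X = 5 (X = 1 + 4 = 5)
(61 + X)*(-146) = (61 + 5)*(-146) = 66*(-146) = -9636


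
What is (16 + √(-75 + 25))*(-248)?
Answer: -3968 - 1240*I*√2 ≈ -3968.0 - 1753.6*I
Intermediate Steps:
(16 + √(-75 + 25))*(-248) = (16 + √(-50))*(-248) = (16 + 5*I*√2)*(-248) = -3968 - 1240*I*√2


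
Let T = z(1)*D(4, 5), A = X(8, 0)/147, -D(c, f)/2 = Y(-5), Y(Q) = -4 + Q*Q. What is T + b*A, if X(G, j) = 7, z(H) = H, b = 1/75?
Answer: -66149/1575 ≈ -41.999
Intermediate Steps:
b = 1/75 ≈ 0.013333
Y(Q) = -4 + Q²
D(c, f) = -42 (D(c, f) = -2*(-4 + (-5)²) = -2*(-4 + 25) = -2*21 = -42)
A = 1/21 (A = 7/147 = 7*(1/147) = 1/21 ≈ 0.047619)
T = -42 (T = 1*(-42) = -42)
T + b*A = -42 + (1/75)*(1/21) = -42 + 1/1575 = -66149/1575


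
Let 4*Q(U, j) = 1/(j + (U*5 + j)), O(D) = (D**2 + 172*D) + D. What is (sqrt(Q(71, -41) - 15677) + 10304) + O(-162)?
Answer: 8522 + I*sqrt(4673564259)/546 ≈ 8522.0 + 125.21*I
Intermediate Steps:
O(D) = D**2 + 173*D
Q(U, j) = 1/(4*(2*j + 5*U)) (Q(U, j) = 1/(4*(j + (U*5 + j))) = 1/(4*(j + (5*U + j))) = 1/(4*(j + (j + 5*U))) = 1/(4*(2*j + 5*U)))
(sqrt(Q(71, -41) - 15677) + 10304) + O(-162) = (sqrt(1/(4*(2*(-41) + 5*71)) - 15677) + 10304) - 162*(173 - 162) = (sqrt(1/(4*(-82 + 355)) - 15677) + 10304) - 162*11 = (sqrt((1/4)/273 - 15677) + 10304) - 1782 = (sqrt((1/4)*(1/273) - 15677) + 10304) - 1782 = (sqrt(1/1092 - 15677) + 10304) - 1782 = (sqrt(-17119283/1092) + 10304) - 1782 = (I*sqrt(4673564259)/546 + 10304) - 1782 = (10304 + I*sqrt(4673564259)/546) - 1782 = 8522 + I*sqrt(4673564259)/546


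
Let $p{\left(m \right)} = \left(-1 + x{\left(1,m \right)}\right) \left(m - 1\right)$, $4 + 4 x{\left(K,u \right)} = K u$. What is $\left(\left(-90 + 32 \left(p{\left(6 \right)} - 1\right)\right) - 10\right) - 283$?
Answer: $-495$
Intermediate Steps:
$x{\left(K,u \right)} = -1 + \frac{K u}{4}$
$p{\left(m \right)} = \left(-1 + m\right) \left(-2 + \frac{m}{4}\right)$ ($p{\left(m \right)} = \left(-1 + \left(-1 + \frac{1}{4} \cdot 1 m\right)\right) \left(m - 1\right) = \left(-1 + \left(-1 + \frac{m}{4}\right)\right) \left(-1 + m\right) = \left(-2 + \frac{m}{4}\right) \left(-1 + m\right) = \left(-1 + m\right) \left(-2 + \frac{m}{4}\right)$)
$\left(\left(-90 + 32 \left(p{\left(6 \right)} - 1\right)\right) - 10\right) - 283 = \left(\left(-90 + 32 \left(\left(2 - \frac{27}{2} + \frac{6^{2}}{4}\right) - 1\right)\right) - 10\right) - 283 = \left(\left(-90 + 32 \left(\left(2 - \frac{27}{2} + \frac{1}{4} \cdot 36\right) - 1\right)\right) - 10\right) - 283 = \left(\left(-90 + 32 \left(\left(2 - \frac{27}{2} + 9\right) - 1\right)\right) - 10\right) - 283 = \left(\left(-90 + 32 \left(- \frac{5}{2} - 1\right)\right) - 10\right) - 283 = \left(\left(-90 + 32 \left(- \frac{7}{2}\right)\right) - 10\right) - 283 = \left(\left(-90 - 112\right) - 10\right) - 283 = \left(-202 - 10\right) - 283 = -212 - 283 = -495$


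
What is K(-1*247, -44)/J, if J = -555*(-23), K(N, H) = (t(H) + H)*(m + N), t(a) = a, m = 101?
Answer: 12848/12765 ≈ 1.0065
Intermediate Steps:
K(N, H) = 2*H*(101 + N) (K(N, H) = (H + H)*(101 + N) = (2*H)*(101 + N) = 2*H*(101 + N))
J = 12765
K(-1*247, -44)/J = (2*(-44)*(101 - 1*247))/12765 = (2*(-44)*(101 - 247))*(1/12765) = (2*(-44)*(-146))*(1/12765) = 12848*(1/12765) = 12848/12765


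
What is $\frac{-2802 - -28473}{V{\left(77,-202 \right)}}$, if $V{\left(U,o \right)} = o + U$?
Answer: $- \frac{25671}{125} \approx -205.37$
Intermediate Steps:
$V{\left(U,o \right)} = U + o$
$\frac{-2802 - -28473}{V{\left(77,-202 \right)}} = \frac{-2802 - -28473}{77 - 202} = \frac{-2802 + 28473}{-125} = 25671 \left(- \frac{1}{125}\right) = - \frac{25671}{125}$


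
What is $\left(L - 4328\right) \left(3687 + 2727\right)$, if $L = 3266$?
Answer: $-6811668$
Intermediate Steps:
$\left(L - 4328\right) \left(3687 + 2727\right) = \left(3266 - 4328\right) \left(3687 + 2727\right) = \left(-1062\right) 6414 = -6811668$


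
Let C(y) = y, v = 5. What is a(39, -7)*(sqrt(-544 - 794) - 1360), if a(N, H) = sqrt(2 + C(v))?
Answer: sqrt(7)*(-1360 + I*sqrt(1338)) ≈ -3598.2 + 96.778*I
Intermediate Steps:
a(N, H) = sqrt(7) (a(N, H) = sqrt(2 + 5) = sqrt(7))
a(39, -7)*(sqrt(-544 - 794) - 1360) = sqrt(7)*(sqrt(-544 - 794) - 1360) = sqrt(7)*(sqrt(-1338) - 1360) = sqrt(7)*(I*sqrt(1338) - 1360) = sqrt(7)*(-1360 + I*sqrt(1338))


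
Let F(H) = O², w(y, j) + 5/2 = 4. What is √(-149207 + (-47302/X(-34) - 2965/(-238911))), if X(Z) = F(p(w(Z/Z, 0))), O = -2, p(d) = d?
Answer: I*√36765949420209270/477822 ≈ 401.29*I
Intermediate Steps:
w(y, j) = 3/2 (w(y, j) = -5/2 + 4 = 3/2)
F(H) = 4 (F(H) = (-2)² = 4)
X(Z) = 4
√(-149207 + (-47302/X(-34) - 2965/(-238911))) = √(-149207 + (-47302/4 - 2965/(-238911))) = √(-149207 + (-47302*¼ - 2965*(-1/238911))) = √(-149207 + (-23651/2 + 2965/238911)) = √(-149207 - 5650478131/477822) = √(-76944865285/477822) = I*√36765949420209270/477822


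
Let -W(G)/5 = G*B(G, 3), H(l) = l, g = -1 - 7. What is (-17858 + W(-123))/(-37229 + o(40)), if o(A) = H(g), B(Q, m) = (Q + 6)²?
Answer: -8400877/37237 ≈ -225.61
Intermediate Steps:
g = -8
B(Q, m) = (6 + Q)²
W(G) = -5*G*(6 + G)²
o(A) = -8
(-17858 + W(-123))/(-37229 + o(40)) = (-17858 - 5*(-123)*(6 - 123)²)/(-37229 - 8) = (-17858 - 5*(-123)*(-117)²)/(-37237) = (-17858 - 5*(-123)*13689)*(-1/37237) = (-17858 + 8418735)*(-1/37237) = 8400877*(-1/37237) = -8400877/37237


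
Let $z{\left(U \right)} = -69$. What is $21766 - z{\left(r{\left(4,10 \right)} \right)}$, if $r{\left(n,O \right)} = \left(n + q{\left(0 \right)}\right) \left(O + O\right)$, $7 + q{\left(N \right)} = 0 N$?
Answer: $21835$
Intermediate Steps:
$q{\left(N \right)} = -7$ ($q{\left(N \right)} = -7 + 0 N = -7 + 0 = -7$)
$r{\left(n,O \right)} = 2 O \left(-7 + n\right)$ ($r{\left(n,O \right)} = \left(n - 7\right) \left(O + O\right) = \left(-7 + n\right) 2 O = 2 O \left(-7 + n\right)$)
$21766 - z{\left(r{\left(4,10 \right)} \right)} = 21766 - -69 = 21766 + 69 = 21835$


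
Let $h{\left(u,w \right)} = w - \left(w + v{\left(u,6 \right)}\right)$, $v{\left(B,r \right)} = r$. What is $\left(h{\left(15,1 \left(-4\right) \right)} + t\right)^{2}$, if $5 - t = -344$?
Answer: $117649$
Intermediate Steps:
$t = 349$ ($t = 5 - -344 = 5 + 344 = 349$)
$h{\left(u,w \right)} = -6$ ($h{\left(u,w \right)} = w - \left(w + 6\right) = w - \left(6 + w\right) = -6$)
$\left(h{\left(15,1 \left(-4\right) \right)} + t\right)^{2} = \left(-6 + 349\right)^{2} = 343^{2} = 117649$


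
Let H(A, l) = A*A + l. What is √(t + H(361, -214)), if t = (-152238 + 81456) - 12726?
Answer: 7*√951 ≈ 215.87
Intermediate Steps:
H(A, l) = l + A² (H(A, l) = A² + l = l + A²)
t = -83508 (t = -70782 - 12726 = -83508)
√(t + H(361, -214)) = √(-83508 + (-214 + 361²)) = √(-83508 + (-214 + 130321)) = √(-83508 + 130107) = √46599 = 7*√951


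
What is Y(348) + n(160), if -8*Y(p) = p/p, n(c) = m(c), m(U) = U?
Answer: 1279/8 ≈ 159.88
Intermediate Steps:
n(c) = c
Y(p) = -⅛ (Y(p) = -p/(8*p) = -⅛*1 = -⅛)
Y(348) + n(160) = -⅛ + 160 = 1279/8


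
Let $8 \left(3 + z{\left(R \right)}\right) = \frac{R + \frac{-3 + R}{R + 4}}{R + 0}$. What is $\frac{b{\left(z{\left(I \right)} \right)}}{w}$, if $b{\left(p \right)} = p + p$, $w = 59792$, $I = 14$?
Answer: $- \frac{5785}{60270336} \approx -9.5984 \cdot 10^{-5}$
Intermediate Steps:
$z{\left(R \right)} = -3 + \frac{R + \frac{-3 + R}{4 + R}}{8 R}$ ($z{\left(R \right)} = -3 + \frac{\left(R + \frac{-3 + R}{R + 4}\right) \frac{1}{R + 0}}{8} = -3 + \frac{\left(R + \frac{-3 + R}{4 + R}\right) \frac{1}{R}}{8} = -3 + \frac{\frac{1}{R} \left(R + \frac{-3 + R}{4 + R}\right)}{8} = -3 + \frac{R + \frac{-3 + R}{4 + R}}{8 R}$)
$b{\left(p \right)} = 2 p$
$\frac{b{\left(z{\left(I \right)} \right)}}{w} = \frac{2 \frac{-3 - 1274 - 23 \cdot 14^{2}}{8 \cdot 14 \left(4 + 14\right)}}{59792} = 2 \cdot \frac{1}{8} \cdot \frac{1}{14} \cdot \frac{1}{18} \left(-3 - 1274 - 4508\right) \frac{1}{59792} = 2 \cdot \frac{1}{8} \cdot \frac{1}{14} \cdot \frac{1}{18} \left(-5785\right) \frac{1}{59792} = 2 \left(- \frac{5785}{2016}\right) \frac{1}{59792} = \left(- \frac{5785}{1008}\right) \frac{1}{59792} = - \frac{5785}{60270336}$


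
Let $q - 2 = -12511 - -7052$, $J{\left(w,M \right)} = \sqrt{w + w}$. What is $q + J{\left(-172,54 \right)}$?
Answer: $-5457 + 2 i \sqrt{86} \approx -5457.0 + 18.547 i$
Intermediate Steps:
$J{\left(w,M \right)} = \sqrt{2} \sqrt{w}$ ($J{\left(w,M \right)} = \sqrt{2 w} = \sqrt{2} \sqrt{w}$)
$q = -5457$ ($q = 2 - 5459 = -5457$)
$q + J{\left(-172,54 \right)} = -5457 + \sqrt{2} \sqrt{-172} = -5457 + \sqrt{2} \cdot 2 i \sqrt{43} = -5457 + 2 i \sqrt{86}$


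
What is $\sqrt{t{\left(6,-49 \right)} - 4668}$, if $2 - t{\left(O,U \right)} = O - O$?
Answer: $i \sqrt{4666} \approx 68.308 i$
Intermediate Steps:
$t{\left(O,U \right)} = 2$ ($t{\left(O,U \right)} = 2 - \left(O - O\right) = 2 - 0 = 2 + 0 = 2$)
$\sqrt{t{\left(6,-49 \right)} - 4668} = \sqrt{2 - 4668} = \sqrt{-4666} = i \sqrt{4666}$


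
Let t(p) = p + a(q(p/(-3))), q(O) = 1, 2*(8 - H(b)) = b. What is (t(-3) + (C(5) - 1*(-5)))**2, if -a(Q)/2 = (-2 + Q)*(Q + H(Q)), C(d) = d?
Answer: 576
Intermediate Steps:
H(b) = 8 - b/2
a(Q) = -2*(-2 + Q)*(8 + Q/2) (a(Q) = -2*(-2 + Q)*(Q + (8 - Q/2)) = -2*(-2 + Q)*(8 + Q/2))
t(p) = 17 + p (t(p) = p + (32 - 1*1**2 - 14*1) = p + (32 - 1*1 - 14) = p + (32 - 1 - 14) = p + 17 = 17 + p)
(t(-3) + (C(5) - 1*(-5)))**2 = ((17 - 3) + (5 - 1*(-5)))**2 = (14 + (5 + 5))**2 = (14 + 10)**2 = 24**2 = 576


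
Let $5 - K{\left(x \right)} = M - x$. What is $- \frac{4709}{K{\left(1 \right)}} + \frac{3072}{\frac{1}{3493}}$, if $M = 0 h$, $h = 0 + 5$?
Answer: $\frac{64378267}{6} \approx 1.073 \cdot 10^{7}$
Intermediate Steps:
$h = 5$
$M = 0$ ($M = 0 \cdot 5 = 0$)
$K{\left(x \right)} = 5 + x$ ($K{\left(x \right)} = 5 - \left(0 - x\right) = 5 - - x = 5 + x$)
$- \frac{4709}{K{\left(1 \right)}} + \frac{3072}{\frac{1}{3493}} = - \frac{4709}{5 + 1} + \frac{3072}{\frac{1}{3493}} = - \frac{4709}{6} + 3072 \frac{1}{\frac{1}{3493}} = \left(-4709\right) \frac{1}{6} + 3072 \cdot 3493 = - \frac{4709}{6} + 10730496 = \frac{64378267}{6}$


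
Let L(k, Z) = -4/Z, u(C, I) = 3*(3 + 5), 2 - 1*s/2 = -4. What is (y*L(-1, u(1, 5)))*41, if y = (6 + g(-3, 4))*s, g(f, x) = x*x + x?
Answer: -2132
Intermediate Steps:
s = 12 (s = 4 - 2*(-4) = 4 + 8 = 12)
g(f, x) = x + x² (g(f, x) = x² + x = x + x²)
u(C, I) = 24 (u(C, I) = 3*8 = 24)
y = 312 (y = (6 + 4*(1 + 4))*12 = (6 + 4*5)*12 = (6 + 20)*12 = 26*12 = 312)
(y*L(-1, u(1, 5)))*41 = (312*(-4/24))*41 = (312*(-4*1/24))*41 = (312*(-⅙))*41 = -52*41 = -2132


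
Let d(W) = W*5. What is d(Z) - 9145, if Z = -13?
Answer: -9210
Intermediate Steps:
d(W) = 5*W
d(Z) - 9145 = 5*(-13) - 9145 = -65 - 9145 = -9210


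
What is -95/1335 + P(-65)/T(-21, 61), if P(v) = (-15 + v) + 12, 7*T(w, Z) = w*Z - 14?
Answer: 14641/49395 ≈ 0.29641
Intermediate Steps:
T(w, Z) = -2 + Z*w/7 (T(w, Z) = (w*Z - 14)/7 = (Z*w - 14)/7 = (-14 + Z*w)/7 = -2 + Z*w/7)
P(v) = -3 + v
-95/1335 + P(-65)/T(-21, 61) = -95/1335 + (-3 - 65)/(-2 + (⅐)*61*(-21)) = -95*1/1335 - 68/(-2 - 183) = -19/267 - 68/(-185) = -19/267 - 68*(-1/185) = -19/267 + 68/185 = 14641/49395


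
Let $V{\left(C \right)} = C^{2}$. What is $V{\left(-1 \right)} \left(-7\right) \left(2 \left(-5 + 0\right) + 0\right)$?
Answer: $70$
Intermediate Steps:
$V{\left(-1 \right)} \left(-7\right) \left(2 \left(-5 + 0\right) + 0\right) = \left(-1\right)^{2} \left(-7\right) \left(2 \left(-5 + 0\right) + 0\right) = 1 \left(-7\right) \left(2 \left(-5\right) + 0\right) = - 7 \left(-10 + 0\right) = \left(-7\right) \left(-10\right) = 70$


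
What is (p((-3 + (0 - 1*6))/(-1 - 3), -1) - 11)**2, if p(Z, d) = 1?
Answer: 100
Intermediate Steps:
(p((-3 + (0 - 1*6))/(-1 - 3), -1) - 11)**2 = (1 - 11)**2 = (-10)**2 = 100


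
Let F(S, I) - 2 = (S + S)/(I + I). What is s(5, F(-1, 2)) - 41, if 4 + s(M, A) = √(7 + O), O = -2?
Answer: -45 + √5 ≈ -42.764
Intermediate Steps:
F(S, I) = 2 + S/I (F(S, I) = 2 + (S + S)/(I + I) = 2 + (2*S)/((2*I)) = 2 + (2*S)*(1/(2*I)) = 2 + S/I)
s(M, A) = -4 + √5 (s(M, A) = -4 + √(7 - 2) = -4 + √5)
s(5, F(-1, 2)) - 41 = (-4 + √5) - 41 = -45 + √5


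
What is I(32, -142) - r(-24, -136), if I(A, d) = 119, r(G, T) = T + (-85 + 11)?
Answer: 329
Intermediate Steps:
r(G, T) = -74 + T (r(G, T) = T - 74 = -74 + T)
I(32, -142) - r(-24, -136) = 119 - (-74 - 136) = 119 - 1*(-210) = 119 + 210 = 329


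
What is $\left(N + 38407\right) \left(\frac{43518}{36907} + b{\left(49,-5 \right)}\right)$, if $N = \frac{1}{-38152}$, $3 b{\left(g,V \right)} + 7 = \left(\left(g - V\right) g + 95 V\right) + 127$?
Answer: $\frac{41362837266162911}{1408075864} \approx 2.9375 \cdot 10^{7}$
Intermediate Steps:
$b{\left(g,V \right)} = 40 + \frac{95 V}{3} + \frac{g \left(g - V\right)}{3}$ ($b{\left(g,V \right)} = - \frac{7}{3} + \frac{\left(\left(g - V\right) g + 95 V\right) + 127}{3} = - \frac{7}{3} + \frac{\left(g \left(g - V\right) + 95 V\right) + 127}{3} = - \frac{7}{3} + \frac{\left(95 V + g \left(g - V\right)\right) + 127}{3} = - \frac{7}{3} + \frac{127 + 95 V + g \left(g - V\right)}{3} = - \frac{7}{3} + \left(\frac{127}{3} + \frac{95 V}{3} + \frac{g \left(g - V\right)}{3}\right) = 40 + \frac{95 V}{3} + \frac{g \left(g - V\right)}{3}$)
$N = - \frac{1}{38152} \approx -2.6211 \cdot 10^{-5}$
$\left(N + 38407\right) \left(\frac{43518}{36907} + b{\left(49,-5 \right)}\right) = \left(- \frac{1}{38152} + 38407\right) \left(\frac{43518}{36907} + \left(40 + \frac{49^{2}}{3} + \frac{95}{3} \left(-5\right) - \left(- \frac{5}{3}\right) 49\right)\right) = \frac{1465303863 \left(43518 \cdot \frac{1}{36907} + \left(40 + \frac{1}{3} \cdot 2401 - \frac{475}{3} + \frac{245}{3}\right)\right)}{38152} = \frac{1465303863 \left(\frac{43518}{36907} + \left(40 + \frac{2401}{3} - \frac{475}{3} + \frac{245}{3}\right)\right)}{38152} = \frac{1465303863 \left(\frac{43518}{36907} + \frac{2291}{3}\right)}{38152} = \frac{1465303863}{38152} \cdot \frac{84684491}{110721} = \frac{41362837266162911}{1408075864}$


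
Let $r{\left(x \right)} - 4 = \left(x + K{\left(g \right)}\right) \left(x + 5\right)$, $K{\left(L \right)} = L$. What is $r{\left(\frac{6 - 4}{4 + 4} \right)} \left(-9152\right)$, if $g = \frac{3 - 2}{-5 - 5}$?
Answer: $- \frac{219076}{5} \approx -43815.0$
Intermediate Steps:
$g = - \frac{1}{10}$ ($g = 1 \frac{1}{-10} = 1 \left(- \frac{1}{10}\right) = - \frac{1}{10} \approx -0.1$)
$r{\left(x \right)} = 4 + \left(5 + x\right) \left(- \frac{1}{10} + x\right)$ ($r{\left(x \right)} = 4 + \left(x - \frac{1}{10}\right) \left(x + 5\right) = 4 + \left(- \frac{1}{10} + x\right) \left(5 + x\right) = 4 + \left(5 + x\right) \left(- \frac{1}{10} + x\right)$)
$r{\left(\frac{6 - 4}{4 + 4} \right)} \left(-9152\right) = \left(\frac{7}{2} + \left(\frac{6 - 4}{4 + 4}\right)^{2} + \frac{49 \frac{6 - 4}{4 + 4}}{10}\right) \left(-9152\right) = \left(\frac{7}{2} + \left(\frac{2}{8}\right)^{2} + \frac{49 \cdot \frac{2}{8}}{10}\right) \left(-9152\right) = \left(\frac{7}{2} + \left(2 \cdot \frac{1}{8}\right)^{2} + \frac{49 \cdot 2 \cdot \frac{1}{8}}{10}\right) \left(-9152\right) = \left(\frac{7}{2} + \left(\frac{1}{4}\right)^{2} + \frac{49}{10} \cdot \frac{1}{4}\right) \left(-9152\right) = \left(\frac{7}{2} + \frac{1}{16} + \frac{49}{40}\right) \left(-9152\right) = \frac{383}{80} \left(-9152\right) = - \frac{219076}{5}$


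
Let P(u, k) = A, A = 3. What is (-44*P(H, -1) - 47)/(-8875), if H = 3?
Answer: 179/8875 ≈ 0.020169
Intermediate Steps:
P(u, k) = 3
(-44*P(H, -1) - 47)/(-8875) = (-44*3 - 47)/(-8875) = (-132 - 47)*(-1/8875) = -179*(-1/8875) = 179/8875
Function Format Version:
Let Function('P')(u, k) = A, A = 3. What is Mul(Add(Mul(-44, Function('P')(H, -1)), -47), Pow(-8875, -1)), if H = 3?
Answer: Rational(179, 8875) ≈ 0.020169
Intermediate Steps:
Function('P')(u, k) = 3
Mul(Add(Mul(-44, Function('P')(H, -1)), -47), Pow(-8875, -1)) = Mul(Add(Mul(-44, 3), -47), Pow(-8875, -1)) = Mul(Add(-132, -47), Rational(-1, 8875)) = Mul(-179, Rational(-1, 8875)) = Rational(179, 8875)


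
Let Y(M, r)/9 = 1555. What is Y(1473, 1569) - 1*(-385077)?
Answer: 399072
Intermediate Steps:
Y(M, r) = 13995 (Y(M, r) = 9*1555 = 13995)
Y(1473, 1569) - 1*(-385077) = 13995 - 1*(-385077) = 13995 + 385077 = 399072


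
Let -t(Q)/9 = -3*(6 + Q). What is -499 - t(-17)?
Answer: -202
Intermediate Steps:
t(Q) = 162 + 27*Q (t(Q) = -(-27)*(6 + Q) = -9*(-18 - 3*Q) = 162 + 27*Q)
-499 - t(-17) = -499 - (162 + 27*(-17)) = -499 - (162 - 459) = -499 - 1*(-297) = -499 + 297 = -202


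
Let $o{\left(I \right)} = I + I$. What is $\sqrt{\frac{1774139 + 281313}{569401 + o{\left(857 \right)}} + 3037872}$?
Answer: $\frac{2 \sqrt{247717750639271545}}{571115} \approx 1743.0$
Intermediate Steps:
$o{\left(I \right)} = 2 I$
$\sqrt{\frac{1774139 + 281313}{569401 + o{\left(857 \right)}} + 3037872} = \sqrt{\frac{1774139 + 281313}{569401 + 2 \cdot 857} + 3037872} = \sqrt{\frac{2055452}{569401 + 1714} + 3037872} = \sqrt{\frac{2055452}{571115} + 3037872} = \sqrt{\frac{1734976322732}{571115}} = \frac{2 \sqrt{247717750639271545}}{571115}$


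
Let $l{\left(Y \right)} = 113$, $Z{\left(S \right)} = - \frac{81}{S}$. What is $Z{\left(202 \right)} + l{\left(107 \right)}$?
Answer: $\frac{22745}{202} \approx 112.6$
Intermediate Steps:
$Z{\left(202 \right)} + l{\left(107 \right)} = - \frac{81}{202} + 113 = \frac{22745}{202}$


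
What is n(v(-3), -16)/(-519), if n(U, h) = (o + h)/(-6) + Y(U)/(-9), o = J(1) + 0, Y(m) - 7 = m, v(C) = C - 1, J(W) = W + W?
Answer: -2/519 ≈ -0.0038536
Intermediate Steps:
J(W) = 2*W
v(C) = -1 + C
Y(m) = 7 + m
o = 2 (o = 2*1 + 0 = 2 + 0 = 2)
n(U, h) = -10/9 - h/6 - U/9 (n(U, h) = (2 + h)/(-6) + (7 + U)/(-9) = (2 + h)*(-⅙) + (7 + U)*(-⅑) = (-⅓ - h/6) + (-7/9 - U/9) = -10/9 - h/6 - U/9)
n(v(-3), -16)/(-519) = (-10/9 - ⅙*(-16) - (-1 - 3)/9)/(-519) = (-10/9 + 8/3 - ⅑*(-4))*(-1/519) = (-10/9 + 8/3 + 4/9)*(-1/519) = 2*(-1/519) = -2/519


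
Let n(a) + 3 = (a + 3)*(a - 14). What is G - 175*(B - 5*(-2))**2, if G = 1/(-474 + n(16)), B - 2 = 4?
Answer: -19667201/439 ≈ -44800.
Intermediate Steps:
B = 6 (B = 2 + 4 = 6)
n(a) = -3 + (-14 + a)*(3 + a) (n(a) = -3 + (a + 3)*(a - 14) = -3 + (3 + a)*(-14 + a) = -3 + (-14 + a)*(3 + a))
G = -1/439 (G = 1/(-474 + (-45 + 16**2 - 11*16)) = 1/(-474 + (-45 + 256 - 176)) = 1/(-474 + 35) = 1/(-439) = -1/439 ≈ -0.0022779)
G - 175*(B - 5*(-2))**2 = -1/439 - 175*(6 - 5*(-2))**2 = -1/439 - 175*(6 + 10)**2 = -1/439 - 175*16**2 = -1/439 - 175*256 = -1/439 - 44800 = -19667201/439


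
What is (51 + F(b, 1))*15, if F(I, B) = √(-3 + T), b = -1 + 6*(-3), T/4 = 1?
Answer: 780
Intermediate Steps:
T = 4 (T = 4*1 = 4)
b = -19 (b = -1 - 18 = -19)
F(I, B) = 1 (F(I, B) = √(-3 + 4) = √1 = 1)
(51 + F(b, 1))*15 = (51 + 1)*15 = 52*15 = 780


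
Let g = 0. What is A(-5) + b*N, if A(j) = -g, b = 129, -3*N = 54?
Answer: -2322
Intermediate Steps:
N = -18 (N = -1/3*54 = -18)
A(j) = 0 (A(j) = -1*0 = 0)
A(-5) + b*N = 0 + 129*(-18) = 0 - 2322 = -2322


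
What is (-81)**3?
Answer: -531441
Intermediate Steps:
(-81)**3 = -531441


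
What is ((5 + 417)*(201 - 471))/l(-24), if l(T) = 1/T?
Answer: 2734560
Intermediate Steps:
((5 + 417)*(201 - 471))/l(-24) = ((5 + 417)*(201 - 471))/(1/(-24)) = (422*(-270))/(-1/24) = -113940*(-24) = 2734560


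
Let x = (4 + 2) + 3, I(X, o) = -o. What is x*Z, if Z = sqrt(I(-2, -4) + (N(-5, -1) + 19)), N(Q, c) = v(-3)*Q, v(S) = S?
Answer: 9*sqrt(38) ≈ 55.480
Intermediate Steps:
x = 9 (x = 6 + 3 = 9)
N(Q, c) = -3*Q
Z = sqrt(38) (Z = sqrt(-1*(-4) + (-3*(-5) + 19)) = sqrt(4 + (15 + 19)) = sqrt(4 + 34) = sqrt(38) ≈ 6.1644)
x*Z = 9*sqrt(38)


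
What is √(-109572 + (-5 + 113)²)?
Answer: 2*I*√24477 ≈ 312.9*I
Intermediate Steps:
√(-109572 + (-5 + 113)²) = √(-109572 + 108²) = √(-109572 + 11664) = √(-97908) = 2*I*√24477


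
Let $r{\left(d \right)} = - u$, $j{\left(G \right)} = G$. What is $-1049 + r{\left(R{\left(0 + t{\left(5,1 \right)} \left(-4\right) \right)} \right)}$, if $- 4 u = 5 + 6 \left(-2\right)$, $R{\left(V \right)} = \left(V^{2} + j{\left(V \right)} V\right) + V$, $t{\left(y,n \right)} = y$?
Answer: $- \frac{4203}{4} \approx -1050.8$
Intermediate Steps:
$R{\left(V \right)} = V + 2 V^{2}$ ($R{\left(V \right)} = \left(V^{2} + V V\right) + V = \left(V^{2} + V^{2}\right) + V = 2 V^{2} + V = V + 2 V^{2}$)
$u = \frac{7}{4}$ ($u = - \frac{5 + 6 \left(-2\right)}{4} = - \frac{5 - 12}{4} = \left(- \frac{1}{4}\right) \left(-7\right) = \frac{7}{4} \approx 1.75$)
$r{\left(d \right)} = - \frac{7}{4}$ ($r{\left(d \right)} = \left(-1\right) \frac{7}{4} = - \frac{7}{4}$)
$-1049 + r{\left(R{\left(0 + t{\left(5,1 \right)} \left(-4\right) \right)} \right)} = -1049 - \frac{7}{4} = - \frac{4203}{4}$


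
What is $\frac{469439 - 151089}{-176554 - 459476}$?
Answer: $- \frac{31835}{63603} \approx -0.50053$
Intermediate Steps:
$\frac{469439 - 151089}{-176554 - 459476} = \frac{318350}{-636030} = 318350 \left(- \frac{1}{636030}\right) = - \frac{31835}{63603}$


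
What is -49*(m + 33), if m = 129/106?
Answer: -177723/106 ≈ -1676.6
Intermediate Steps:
m = 129/106 (m = 129*(1/106) = 129/106 ≈ 1.2170)
-49*(m + 33) = -49*(129/106 + 33) = -49*3627/106 = -177723/106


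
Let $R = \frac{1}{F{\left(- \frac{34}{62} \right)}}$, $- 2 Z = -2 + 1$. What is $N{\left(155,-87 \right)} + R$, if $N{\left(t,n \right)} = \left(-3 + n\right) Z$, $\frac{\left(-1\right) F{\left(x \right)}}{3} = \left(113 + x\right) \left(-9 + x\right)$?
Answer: $- \frac{139299599}{3095568} \approx -45.0$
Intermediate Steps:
$Z = \frac{1}{2}$ ($Z = - \frac{-2 + 1}{2} = \left(- \frac{1}{2}\right) \left(-1\right) = \frac{1}{2} \approx 0.5$)
$F{\left(x \right)} = - 3 \left(-9 + x\right) \left(113 + x\right)$ ($F{\left(x \right)} = - 3 \left(113 + x\right) \left(-9 + x\right) = - 3 \left(-9 + x\right) \left(113 + x\right)$)
$N{\left(t,n \right)} = - \frac{3}{2} + \frac{n}{2}$ ($N{\left(t,n \right)} = \left(-3 + n\right) \frac{1}{2} = - \frac{3}{2} + \frac{n}{2}$)
$R = \frac{961}{3095568}$ ($R = \frac{1}{3051 - 312 \left(- \frac{34}{62}\right) - 3 \left(- \frac{34}{62}\right)^{2}} = \frac{1}{3051 - 312 \left(\left(-34\right) \frac{1}{62}\right) - 3 \left(\left(-34\right) \frac{1}{62}\right)^{2}} = \frac{1}{3051 - - \frac{5304}{31} - 3 \left(- \frac{17}{31}\right)^{2}} = \frac{1}{3051 + \frac{5304}{31} - \frac{867}{961}} = \frac{1}{\frac{3095568}{961}} = \frac{961}{3095568} \approx 0.00031044$)
$N{\left(155,-87 \right)} + R = \left(- \frac{3}{2} + \frac{1}{2} \left(-87\right)\right) + \frac{961}{3095568} = \left(- \frac{3}{2} - \frac{87}{2}\right) + \frac{961}{3095568} = -45 + \frac{961}{3095568} = - \frac{139299599}{3095568}$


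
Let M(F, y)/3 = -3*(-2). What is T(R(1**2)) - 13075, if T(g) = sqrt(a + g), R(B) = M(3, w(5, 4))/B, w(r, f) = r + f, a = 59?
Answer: -13075 + sqrt(77) ≈ -13066.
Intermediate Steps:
w(r, f) = f + r
M(F, y) = 18 (M(F, y) = 3*(-3*(-2)) = 3*6 = 18)
R(B) = 18/B
T(g) = sqrt(59 + g)
T(R(1**2)) - 13075 = sqrt(59 + 18/(1**2)) - 13075 = sqrt(59 + 18/1) - 13075 = sqrt(59 + 18*1) - 13075 = sqrt(59 + 18) - 13075 = sqrt(77) - 13075 = -13075 + sqrt(77)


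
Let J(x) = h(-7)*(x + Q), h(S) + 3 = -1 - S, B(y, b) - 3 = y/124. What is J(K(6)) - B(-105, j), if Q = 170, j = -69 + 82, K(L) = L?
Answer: 65205/124 ≈ 525.85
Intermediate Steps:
j = 13
B(y, b) = 3 + y/124
h(S) = -4 - S (h(S) = -3 + (-1 - S) = -4 - S)
J(x) = 510 + 3*x (J(x) = (-4 - 1*(-7))*(x + 170) = (-4 + 7)*(170 + x) = 3*(170 + x) = 510 + 3*x)
J(K(6)) - B(-105, j) = (510 + 3*6) - (3 + (1/124)*(-105)) = (510 + 18) - (3 - 105/124) = 528 - 1*267/124 = 528 - 267/124 = 65205/124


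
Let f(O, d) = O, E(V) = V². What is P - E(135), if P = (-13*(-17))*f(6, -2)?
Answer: -16899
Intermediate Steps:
P = 1326 (P = -13*(-17)*6 = 221*6 = 1326)
P - E(135) = 1326 - 1*135² = 1326 - 1*18225 = 1326 - 18225 = -16899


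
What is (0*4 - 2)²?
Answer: 4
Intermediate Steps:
(0*4 - 2)² = (0 - 2)² = (-2)² = 4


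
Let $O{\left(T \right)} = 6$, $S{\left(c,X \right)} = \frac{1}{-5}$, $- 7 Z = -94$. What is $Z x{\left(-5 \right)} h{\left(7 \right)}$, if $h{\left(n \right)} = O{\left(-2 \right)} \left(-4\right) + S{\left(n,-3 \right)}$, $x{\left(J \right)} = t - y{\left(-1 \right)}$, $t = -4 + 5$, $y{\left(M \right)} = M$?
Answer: $- \frac{22748}{35} \approx -649.94$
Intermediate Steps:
$Z = \frac{94}{7}$ ($Z = \left(- \frac{1}{7}\right) \left(-94\right) = \frac{94}{7} \approx 13.429$)
$S{\left(c,X \right)} = - \frac{1}{5}$
$t = 1$
$x{\left(J \right)} = 2$ ($x{\left(J \right)} = 1 - -1 = 1 + 1 = 2$)
$h{\left(n \right)} = - \frac{121}{5}$ ($h{\left(n \right)} = 6 \left(-4\right) - \frac{1}{5} = -24 - \frac{1}{5} = - \frac{121}{5}$)
$Z x{\left(-5 \right)} h{\left(7 \right)} = \frac{94}{7} \cdot 2 \left(- \frac{121}{5}\right) = \frac{188}{7} \left(- \frac{121}{5}\right) = - \frac{22748}{35}$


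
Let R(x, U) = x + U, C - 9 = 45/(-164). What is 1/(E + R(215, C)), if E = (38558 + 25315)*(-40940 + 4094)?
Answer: -164/385968150821 ≈ -4.2491e-10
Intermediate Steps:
C = 1431/164 (C = 9 + 45/(-164) = 9 + 45*(-1/164) = 9 - 45/164 = 1431/164 ≈ 8.7256)
R(x, U) = U + x
E = -2353464558 (E = 63873*(-36846) = -2353464558)
1/(E + R(215, C)) = 1/(-2353464558 + (1431/164 + 215)) = 1/(-2353464558 + 36691/164) = 1/(-385968150821/164) = -164/385968150821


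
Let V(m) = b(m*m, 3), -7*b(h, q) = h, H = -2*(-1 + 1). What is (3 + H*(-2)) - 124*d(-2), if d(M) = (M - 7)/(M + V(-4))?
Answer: -1287/5 ≈ -257.40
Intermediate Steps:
H = 0 (H = -2*0 = 0)
b(h, q) = -h/7
V(m) = -m**2/7 (V(m) = -m*m/7 = -m**2/7)
d(M) = (-7 + M)/(-16/7 + M) (d(M) = (M - 7)/(M - 1/7*(-4)**2) = (-7 + M)/(M - 1/7*16) = (-7 + M)/(M - 16/7) = (-7 + M)/(-16/7 + M))
(3 + H*(-2)) - 124*d(-2) = (3 + 0*(-2)) - 868*(-7 - 2)/(-16 + 7*(-2)) = (3 + 0) - 868*(-9)/(-16 - 14) = 3 - 868*(-9)/(-30) = 3 - 868*(-1)*(-9)/30 = 3 - 124*21/10 = 3 - 1302/5 = -1287/5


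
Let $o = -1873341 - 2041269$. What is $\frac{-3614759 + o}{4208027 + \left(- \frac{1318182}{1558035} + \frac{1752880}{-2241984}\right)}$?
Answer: $- \frac{182644167413489940}{102076454287540243} \approx -1.7893$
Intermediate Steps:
$o = -3914610$
$\frac{-3614759 + o}{4208027 + \left(- \frac{1318182}{1558035} + \frac{1752880}{-2241984}\right)} = \frac{-3614759 - 3914610}{4208027 + \left(- \frac{1318182}{1558035} + \frac{1752880}{-2241984}\right)} = - \frac{7529369}{4208027 + \left(\left(-1318182\right) \frac{1}{1558035} + 1752880 \left(- \frac{1}{2241984}\right)\right)} = - \frac{7529369}{4208027 - \frac{39488828777}{24257566260}} = - \frac{7529369}{\frac{102076454287540243}{24257566260}} = \left(-7529369\right) \frac{24257566260}{102076454287540243} = - \frac{182644167413489940}{102076454287540243}$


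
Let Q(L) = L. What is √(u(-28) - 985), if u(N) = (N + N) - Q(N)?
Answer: I*√1013 ≈ 31.828*I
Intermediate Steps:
u(N) = N (u(N) = (N + N) - N = 2*N - N = N)
√(u(-28) - 985) = √(-28 - 985) = √(-1013) = I*√1013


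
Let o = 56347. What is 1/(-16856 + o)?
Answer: 1/39491 ≈ 2.5322e-5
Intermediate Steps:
1/(-16856 + o) = 1/(-16856 + 56347) = 1/39491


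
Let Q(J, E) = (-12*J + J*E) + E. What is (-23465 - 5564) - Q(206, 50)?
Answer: -36907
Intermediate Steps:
Q(J, E) = E - 12*J + E*J (Q(J, E) = (-12*J + E*J) + E = E - 12*J + E*J)
(-23465 - 5564) - Q(206, 50) = (-23465 - 5564) - (50 - 12*206 + 50*206) = -29029 - (50 - 2472 + 10300) = -29029 - 1*7878 = -29029 - 7878 = -36907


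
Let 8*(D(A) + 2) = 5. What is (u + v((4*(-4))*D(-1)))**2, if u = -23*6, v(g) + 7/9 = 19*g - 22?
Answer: 5359225/81 ≈ 66163.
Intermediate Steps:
D(A) = -11/8 (D(A) = -2 + (1/8)*5 = -2 + 5/8 = -11/8)
v(g) = -205/9 + 19*g (v(g) = -7/9 + (19*g - 22) = -7/9 + (-22 + 19*g) = -205/9 + 19*g)
u = -138
(u + v((4*(-4))*D(-1)))**2 = (-138 + (-205/9 + 19*((4*(-4))*(-11/8))))**2 = (-138 + (-205/9 + 19*(-16*(-11/8))))**2 = (-138 + (-205/9 + 19*22))**2 = (-138 + (-205/9 + 418))**2 = (-138 + 3557/9)**2 = (2315/9)**2 = 5359225/81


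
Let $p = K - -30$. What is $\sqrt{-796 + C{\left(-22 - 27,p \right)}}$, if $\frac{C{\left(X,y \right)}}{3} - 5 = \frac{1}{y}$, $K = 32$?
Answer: $\frac{i \sqrt{3001978}}{62} \approx 27.945 i$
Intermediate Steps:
$p = 62$ ($p = 32 - -30 = 32 + 30 = 62$)
$C{\left(X,y \right)} = 15 + \frac{3}{y}$
$\sqrt{-796 + C{\left(-22 - 27,p \right)}} = \sqrt{-796 + \left(15 + \frac{3}{62}\right)} = \sqrt{-796 + \frac{933}{62}} = \sqrt{- \frac{48419}{62}} = \frac{i \sqrt{3001978}}{62}$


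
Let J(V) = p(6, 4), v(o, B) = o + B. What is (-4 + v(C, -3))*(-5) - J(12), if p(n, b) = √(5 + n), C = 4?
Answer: 15 - √11 ≈ 11.683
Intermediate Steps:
v(o, B) = B + o
J(V) = √11 (J(V) = √(5 + 6) = √11)
(-4 + v(C, -3))*(-5) - J(12) = (-4 + (-3 + 4))*(-5) - √11 = (-4 + 1)*(-5) - √11 = -3*(-5) - √11 = 15 - √11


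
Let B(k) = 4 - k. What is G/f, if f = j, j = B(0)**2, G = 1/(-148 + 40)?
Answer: -1/1728 ≈ -0.00057870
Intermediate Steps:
G = -1/108 (G = 1/(-108) = -1/108 ≈ -0.0092593)
j = 16 (j = (4 - 1*0)**2 = (4 + 0)**2 = 4**2 = 16)
f = 16
G/f = -1/108/16 = -1/108*1/16 = -1/1728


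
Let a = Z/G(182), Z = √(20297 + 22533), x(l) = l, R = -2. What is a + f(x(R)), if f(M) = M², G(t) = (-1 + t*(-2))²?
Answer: 4 + √42830/133225 ≈ 4.0016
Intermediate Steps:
G(t) = (-1 - 2*t)²
Z = √42830 ≈ 206.95
a = √42830/133225 (a = √42830/((1 + 2*182)²) = √42830/((1 + 364)²) = √42830/(365²) = √42830/133225 ≈ 0.0015534)
a + f(x(R)) = √42830/133225 + (-2)² = √42830/133225 + 4 = 4 + √42830/133225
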